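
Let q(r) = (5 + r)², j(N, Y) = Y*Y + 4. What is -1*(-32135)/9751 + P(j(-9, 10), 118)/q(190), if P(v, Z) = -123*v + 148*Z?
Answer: 1267490047/370781775 ≈ 3.4184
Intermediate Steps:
j(N, Y) = 4 + Y² (j(N, Y) = Y² + 4 = 4 + Y²)
-1*(-32135)/9751 + P(j(-9, 10), 118)/q(190) = -1*(-32135)/9751 + (-123*(4 + 10²) + 148*118)/((5 + 190)²) = 32135*(1/9751) + (-123*(4 + 100) + 17464)/(195²) = 32135/9751 + (-123*104 + 17464)/38025 = 32135/9751 + (-12792 + 17464)*(1/38025) = 32135/9751 + 4672*(1/38025) = 32135/9751 + 4672/38025 = 1267490047/370781775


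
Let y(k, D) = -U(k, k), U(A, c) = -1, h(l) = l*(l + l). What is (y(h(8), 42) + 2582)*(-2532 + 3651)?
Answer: 2890377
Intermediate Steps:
h(l) = 2*l² (h(l) = l*(2*l) = 2*l²)
y(k, D) = 1 (y(k, D) = -1*(-1) = 1)
(y(h(8), 42) + 2582)*(-2532 + 3651) = (1 + 2582)*(-2532 + 3651) = 2583*1119 = 2890377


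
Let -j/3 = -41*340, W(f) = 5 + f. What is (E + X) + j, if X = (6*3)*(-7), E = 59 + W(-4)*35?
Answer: 41788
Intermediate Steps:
j = 41820 (j = -(-123)*340 = -3*(-13940) = 41820)
E = 94 (E = 59 + (5 - 4)*35 = 59 + 1*35 = 59 + 35 = 94)
X = -126 (X = 18*(-7) = -126)
(E + X) + j = (94 - 126) + 41820 = -32 + 41820 = 41788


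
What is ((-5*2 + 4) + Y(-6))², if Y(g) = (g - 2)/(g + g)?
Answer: 256/9 ≈ 28.444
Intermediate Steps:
Y(g) = (-2 + g)/(2*g) (Y(g) = (-2 + g)/((2*g)) = (-2 + g)*(1/(2*g)) = (-2 + g)/(2*g))
((-5*2 + 4) + Y(-6))² = ((-5*2 + 4) + (½)*(-2 - 6)/(-6))² = ((-10 + 4) + (½)*(-⅙)*(-8))² = (-6 + ⅔)² = (-16/3)² = 256/9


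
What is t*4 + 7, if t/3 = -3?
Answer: -29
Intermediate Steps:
t = -9 (t = 3*(-3) = -9)
t*4 + 7 = -9*4 + 7 = -36 + 7 = -29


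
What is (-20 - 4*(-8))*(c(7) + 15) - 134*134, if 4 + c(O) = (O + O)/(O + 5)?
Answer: -17810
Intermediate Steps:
c(O) = -4 + 2*O/(5 + O) (c(O) = -4 + (O + O)/(O + 5) = -4 + (2*O)/(5 + O) = -4 + 2*O/(5 + O))
(-20 - 4*(-8))*(c(7) + 15) - 134*134 = (-20 - 4*(-8))*(2*(-10 - 1*7)/(5 + 7) + 15) - 134*134 = (-20 + 32)*(2*(-10 - 7)/12 + 15) - 17956 = 12*(2*(1/12)*(-17) + 15) - 17956 = 12*(-17/6 + 15) - 17956 = 12*(73/6) - 17956 = 146 - 17956 = -17810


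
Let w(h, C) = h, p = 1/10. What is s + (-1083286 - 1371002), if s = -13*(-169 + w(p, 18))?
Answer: -24520923/10 ≈ -2.4521e+6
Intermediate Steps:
p = ⅒ (p = 1*(⅒) = ⅒ ≈ 0.10000)
s = 21957/10 (s = -13*(-169 + ⅒) = -13*(-1689/10) = 21957/10 ≈ 2195.7)
s + (-1083286 - 1371002) = 21957/10 + (-1083286 - 1371002) = 21957/10 - 2454288 = -24520923/10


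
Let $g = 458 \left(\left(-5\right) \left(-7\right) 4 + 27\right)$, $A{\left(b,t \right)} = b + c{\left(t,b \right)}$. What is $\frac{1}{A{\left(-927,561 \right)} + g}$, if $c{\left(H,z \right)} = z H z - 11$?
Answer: $\frac{1}{482159117} \approx 2.074 \cdot 10^{-9}$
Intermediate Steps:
$c{\left(H,z \right)} = -11 + H z^{2}$ ($c{\left(H,z \right)} = H z z - 11 = H z^{2} - 11 = -11 + H z^{2}$)
$A{\left(b,t \right)} = -11 + b + t b^{2}$ ($A{\left(b,t \right)} = b + \left(-11 + t b^{2}\right) = -11 + b + t b^{2}$)
$g = 76486$ ($g = 458 \left(35 \cdot 4 + 27\right) = 458 \left(140 + 27\right) = 458 \cdot 167 = 76486$)
$\frac{1}{A{\left(-927,561 \right)} + g} = \frac{1}{\left(-11 - 927 + 561 \left(-927\right)^{2}\right) + 76486} = \frac{1}{\left(-11 - 927 + 561 \cdot 859329\right) + 76486} = \frac{1}{\left(-11 - 927 + 482083569\right) + 76486} = \frac{1}{482082631 + 76486} = \frac{1}{482159117}$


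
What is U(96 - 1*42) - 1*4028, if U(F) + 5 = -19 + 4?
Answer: -4048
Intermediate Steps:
U(F) = -20 (U(F) = -5 + (-19 + 4) = -5 - 15 = -20)
U(96 - 1*42) - 1*4028 = -20 - 1*4028 = -20 - 4028 = -4048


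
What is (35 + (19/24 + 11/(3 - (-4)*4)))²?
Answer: 275062225/207936 ≈ 1322.8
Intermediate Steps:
(35 + (19/24 + 11/(3 - (-4)*4)))² = (35 + (19*(1/24) + 11/(3 - 1*(-16))))² = (35 + (19/24 + 11/(3 + 16)))² = (35 + (19/24 + 11/19))² = (35 + 625/456)² = (16585/456)² = 275062225/207936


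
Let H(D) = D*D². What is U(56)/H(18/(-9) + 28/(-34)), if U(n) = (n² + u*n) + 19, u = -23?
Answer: -9172571/110592 ≈ -82.941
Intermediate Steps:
H(D) = D³
U(n) = 19 + n² - 23*n (U(n) = (n² - 23*n) + 19 = 19 + n² - 23*n)
U(56)/H(18/(-9) + 28/(-34)) = (19 + 56² - 23*56)/((18/(-9) + 28/(-34))³) = (19 + 3136 - 1288)/((18*(-⅑) + 28*(-1/34))³) = 1867/((-2 - 14/17)³) = 1867/((-48/17)³) = 1867/(-110592/4913) = 1867*(-4913/110592) = -9172571/110592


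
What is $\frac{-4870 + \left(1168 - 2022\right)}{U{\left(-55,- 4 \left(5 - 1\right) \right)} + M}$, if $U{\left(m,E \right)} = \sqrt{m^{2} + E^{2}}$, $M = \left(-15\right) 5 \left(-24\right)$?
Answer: $- \frac{10303200}{3236719} + \frac{5724 \sqrt{3281}}{3236719} \approx -3.0819$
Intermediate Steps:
$M = 1800$ ($M = \left(-75\right) \left(-24\right) = 1800$)
$U{\left(m,E \right)} = \sqrt{E^{2} + m^{2}}$
$\frac{-4870 + \left(1168 - 2022\right)}{U{\left(-55,- 4 \left(5 - 1\right) \right)} + M} = \frac{-4870 + \left(1168 - 2022\right)}{\sqrt{\left(- 4 \left(5 - 1\right)\right)^{2} + \left(-55\right)^{2}} + 1800} = \frac{-4870 + \left(1168 - 2022\right)}{\sqrt{\left(\left(-4\right) 4\right)^{2} + 3025} + 1800} = \frac{-4870 - 854}{\sqrt{\left(-16\right)^{2} + 3025} + 1800} = - \frac{5724}{\sqrt{256 + 3025} + 1800} = - \frac{5724}{\sqrt{3281} + 1800} = - \frac{5724}{1800 + \sqrt{3281}}$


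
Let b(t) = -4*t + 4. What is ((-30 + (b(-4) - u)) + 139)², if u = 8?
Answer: 14641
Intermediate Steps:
b(t) = 4 - 4*t
((-30 + (b(-4) - u)) + 139)² = ((-30 + ((4 - 4*(-4)) - 1*8)) + 139)² = ((-30 + ((4 + 16) - 8)) + 139)² = ((-30 + (20 - 8)) + 139)² = ((-30 + 12) + 139)² = (-18 + 139)² = 121² = 14641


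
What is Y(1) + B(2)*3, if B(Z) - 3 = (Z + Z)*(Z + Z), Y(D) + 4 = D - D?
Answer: 53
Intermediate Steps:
Y(D) = -4 (Y(D) = -4 + (D - D) = -4 + 0 = -4)
B(Z) = 3 + 4*Z² (B(Z) = 3 + (Z + Z)*(Z + Z) = 3 + (2*Z)*(2*Z) = 3 + 4*Z²)
Y(1) + B(2)*3 = -4 + (3 + 4*2²)*3 = -4 + (3 + 4*4)*3 = -4 + (3 + 16)*3 = -4 + 19*3 = -4 + 57 = 53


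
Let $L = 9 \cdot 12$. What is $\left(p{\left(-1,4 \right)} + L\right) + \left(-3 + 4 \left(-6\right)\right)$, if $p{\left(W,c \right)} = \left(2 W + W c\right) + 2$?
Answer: $77$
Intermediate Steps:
$L = 108$
$p{\left(W,c \right)} = 2 + 2 W + W c$
$\left(p{\left(-1,4 \right)} + L\right) + \left(-3 + 4 \left(-6\right)\right) = \left(\left(2 + 2 \left(-1\right) - 4\right) + 108\right) + \left(-3 + 4 \left(-6\right)\right) = \left(\left(2 - 2 - 4\right) + 108\right) - 27 = \left(-4 + 108\right) - 27 = 104 - 27 = 77$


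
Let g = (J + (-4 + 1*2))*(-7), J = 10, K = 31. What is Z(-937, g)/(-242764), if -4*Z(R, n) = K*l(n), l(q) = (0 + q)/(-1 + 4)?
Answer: -217/364146 ≈ -0.00059592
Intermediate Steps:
g = -56 (g = (10 + (-4 + 1*2))*(-7) = (10 + (-4 + 2))*(-7) = (10 - 2)*(-7) = 8*(-7) = -56)
l(q) = q/3
Z(R, n) = -31*n/12 (Z(R, n) = -31*n/3/4 = -31*n/12)
Z(-937, g)/(-242764) = -31/12*(-56)/(-242764) = (434/3)*(-1/242764) = -217/364146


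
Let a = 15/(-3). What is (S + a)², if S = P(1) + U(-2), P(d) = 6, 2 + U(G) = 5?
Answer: 16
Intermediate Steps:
U(G) = 3 (U(G) = -2 + 5 = 3)
a = -5 (a = 15*(-⅓) = -5)
S = 9 (S = 6 + 3 = 9)
(S + a)² = (9 - 5)² = 4² = 16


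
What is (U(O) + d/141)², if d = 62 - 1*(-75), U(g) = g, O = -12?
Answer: 2418025/19881 ≈ 121.62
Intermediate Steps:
d = 137 (d = 62 + 75 = 137)
(U(O) + d/141)² = (-12 + 137/141)² = (-1555/141)² = 2418025/19881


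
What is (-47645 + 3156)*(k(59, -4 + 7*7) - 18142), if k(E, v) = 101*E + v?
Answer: 540007482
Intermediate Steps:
k(E, v) = v + 101*E
(-47645 + 3156)*(k(59, -4 + 7*7) - 18142) = (-47645 + 3156)*(((-4 + 7*7) + 101*59) - 18142) = -44489*(((-4 + 49) + 5959) - 18142) = -44489*((45 + 5959) - 18142) = -44489*(6004 - 18142) = -44489*(-12138) = 540007482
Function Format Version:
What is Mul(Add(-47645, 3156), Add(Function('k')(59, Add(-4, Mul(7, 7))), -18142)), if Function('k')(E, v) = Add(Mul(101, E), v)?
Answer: 540007482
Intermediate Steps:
Function('k')(E, v) = Add(v, Mul(101, E))
Mul(Add(-47645, 3156), Add(Function('k')(59, Add(-4, Mul(7, 7))), -18142)) = Mul(Add(-47645, 3156), Add(Add(Add(-4, Mul(7, 7)), Mul(101, 59)), -18142)) = Mul(-44489, Add(Add(Add(-4, 49), 5959), -18142)) = Mul(-44489, Add(Add(45, 5959), -18142)) = Mul(-44489, Add(6004, -18142)) = Mul(-44489, -12138) = 540007482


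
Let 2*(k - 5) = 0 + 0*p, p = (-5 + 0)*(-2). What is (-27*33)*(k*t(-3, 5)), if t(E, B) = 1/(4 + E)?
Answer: -4455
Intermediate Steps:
p = 10 (p = -5*(-2) = 10)
k = 5 (k = 5 + (0 + 0*10)/2 = 5 + (0 + 0)/2 = 5 + (1/2)*0 = 5 + 0 = 5)
(-27*33)*(k*t(-3, 5)) = (-27*33)*(5/(4 - 3)) = -4455/1 = -4455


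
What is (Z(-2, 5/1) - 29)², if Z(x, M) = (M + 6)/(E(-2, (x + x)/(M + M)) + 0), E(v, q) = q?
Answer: 12769/4 ≈ 3192.3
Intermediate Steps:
Z(x, M) = M*(6 + M)/x (Z(x, M) = (M + 6)/((x + x)/(M + M) + 0) = (6 + M)/((2*x)/((2*M)) + 0) = (6 + M)/((2*x)*(1/(2*M)) + 0) = (6 + M)/(x/M + 0) = (6 + M)/((x/M)) = (6 + M)*(M/x) = M*(6 + M)/x)
(Z(-2, 5/1) - 29)² = ((5/1)*(6 + 5/1)/(-2) - 29)² = ((5*1)*(-½)*(6 + 5*1) - 29)² = (5*(-½)*(6 + 5) - 29)² = (5*(-½)*11 - 29)² = (-55/2 - 29)² = (-113/2)² = 12769/4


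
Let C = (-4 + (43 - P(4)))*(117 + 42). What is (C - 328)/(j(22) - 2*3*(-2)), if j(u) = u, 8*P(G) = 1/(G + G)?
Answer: 375713/2176 ≈ 172.66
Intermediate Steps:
P(G) = 1/(16*G) (P(G) = 1/(8*(G + G)) = 1/(8*((2*G))) = (1/(2*G))/8 = 1/(16*G))
C = 396705/64 (C = (-4 + (43 - 1/(16*4)))*(117 + 42) = (-4 + (43 - 1/(16*4)))*159 = (-4 + (43 - 1*1/64))*159 = (-4 + (43 - 1/64))*159 = (-4 + 2751/64)*159 = (2495/64)*159 = 396705/64 ≈ 6198.5)
(C - 328)/(j(22) - 2*3*(-2)) = (396705/64 - 328)/(22 - 2*3*(-2)) = 375713/(64*(22 - 6*(-2))) = 375713/(64*(22 + 12)) = (375713/64)/34 = (375713/64)*(1/34) = 375713/2176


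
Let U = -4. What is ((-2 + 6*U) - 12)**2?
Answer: 1444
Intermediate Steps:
((-2 + 6*U) - 12)**2 = ((-2 + 6*(-4)) - 12)**2 = ((-2 - 24) - 12)**2 = (-26 - 12)**2 = (-38)**2 = 1444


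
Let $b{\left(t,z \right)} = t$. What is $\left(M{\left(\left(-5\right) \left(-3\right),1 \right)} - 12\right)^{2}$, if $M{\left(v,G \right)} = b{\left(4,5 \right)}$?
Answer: $64$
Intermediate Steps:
$M{\left(v,G \right)} = 4$
$\left(M{\left(\left(-5\right) \left(-3\right),1 \right)} - 12\right)^{2} = \left(4 - 12\right)^{2} = \left(-8\right)^{2} = 64$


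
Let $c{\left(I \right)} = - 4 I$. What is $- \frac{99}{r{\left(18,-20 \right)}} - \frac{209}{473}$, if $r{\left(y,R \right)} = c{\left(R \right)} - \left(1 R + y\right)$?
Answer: $- \frac{5815}{3526} \approx -1.6492$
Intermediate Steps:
$r{\left(y,R \right)} = - y - 5 R$ ($r{\left(y,R \right)} = - 4 R - \left(1 R + y\right) = - 4 R - \left(R + y\right) = - y - 5 R$)
$- \frac{99}{r{\left(18,-20 \right)}} - \frac{209}{473} = - \frac{99}{\left(-1\right) 18 - -100} - \frac{209}{473} = - \frac{99}{-18 + 100} - \frac{19}{43} = - \frac{99}{82} - \frac{19}{43} = - \frac{5815}{3526}$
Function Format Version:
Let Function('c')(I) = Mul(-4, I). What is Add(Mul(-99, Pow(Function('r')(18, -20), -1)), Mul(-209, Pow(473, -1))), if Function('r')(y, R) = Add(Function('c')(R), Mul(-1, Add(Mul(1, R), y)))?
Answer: Rational(-5815, 3526) ≈ -1.6492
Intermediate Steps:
Function('r')(y, R) = Add(Mul(-1, y), Mul(-5, R)) (Function('r')(y, R) = Add(Mul(-4, R), Mul(-1, Add(Mul(1, R), y))) = Add(Mul(-4, R), Mul(-1, Add(R, y))) = Add(Mul(-4, R), Add(Mul(-1, R), Mul(-1, y))) = Add(Mul(-1, y), Mul(-5, R)))
Add(Mul(-99, Pow(Function('r')(18, -20), -1)), Mul(-209, Pow(473, -1))) = Add(Mul(-99, Pow(Add(Mul(-1, 18), Mul(-5, -20)), -1)), Mul(-209, Pow(473, -1))) = Add(Mul(-99, Pow(Add(-18, 100), -1)), Mul(-209, Rational(1, 473))) = Add(Mul(-99, Pow(82, -1)), Rational(-19, 43)) = Add(Mul(-99, Rational(1, 82)), Rational(-19, 43)) = Add(Rational(-99, 82), Rational(-19, 43)) = Rational(-5815, 3526)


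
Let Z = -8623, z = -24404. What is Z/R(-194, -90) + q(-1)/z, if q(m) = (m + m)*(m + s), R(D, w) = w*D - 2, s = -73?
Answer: -53254869/106511258 ≈ -0.49999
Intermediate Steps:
R(D, w) = -2 + D*w (R(D, w) = D*w - 2 = -2 + D*w)
q(m) = 2*m*(-73 + m) (q(m) = (m + m)*(m - 73) = (2*m)*(-73 + m) = 2*m*(-73 + m))
Z/R(-194, -90) + q(-1)/z = -8623/(-2 - 194*(-90)) + (2*(-1)*(-73 - 1))/(-24404) = -8623/(-2 + 17460) + (2*(-1)*(-74))*(-1/24404) = -8623/17458 + 148*(-1/24404) = -8623*1/17458 - 37/6101 = -8623/17458 - 37/6101 = -53254869/106511258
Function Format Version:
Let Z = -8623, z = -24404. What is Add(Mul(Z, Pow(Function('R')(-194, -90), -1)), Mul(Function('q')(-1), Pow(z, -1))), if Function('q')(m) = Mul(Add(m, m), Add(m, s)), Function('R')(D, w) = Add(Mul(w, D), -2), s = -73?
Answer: Rational(-53254869, 106511258) ≈ -0.49999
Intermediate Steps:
Function('R')(D, w) = Add(-2, Mul(D, w)) (Function('R')(D, w) = Add(Mul(D, w), -2) = Add(-2, Mul(D, w)))
Function('q')(m) = Mul(2, m, Add(-73, m)) (Function('q')(m) = Mul(Add(m, m), Add(m, -73)) = Mul(Mul(2, m), Add(-73, m)) = Mul(2, m, Add(-73, m)))
Add(Mul(Z, Pow(Function('R')(-194, -90), -1)), Mul(Function('q')(-1), Pow(z, -1))) = Add(Mul(-8623, Pow(Add(-2, Mul(-194, -90)), -1)), Mul(Mul(2, -1, Add(-73, -1)), Pow(-24404, -1))) = Add(Mul(-8623, Pow(Add(-2, 17460), -1)), Mul(Mul(2, -1, -74), Rational(-1, 24404))) = Add(Mul(-8623, Pow(17458, -1)), Mul(148, Rational(-1, 24404))) = Add(Mul(-8623, Rational(1, 17458)), Rational(-37, 6101)) = Add(Rational(-8623, 17458), Rational(-37, 6101)) = Rational(-53254869, 106511258)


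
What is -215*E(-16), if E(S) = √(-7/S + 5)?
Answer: -215*√87/4 ≈ -501.35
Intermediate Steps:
E(S) = √(5 - 7/S)
-215*E(-16) = -215*√(5 - 7/(-16)) = -215*√(5 - 7*(-1/16)) = -215*√(5 + 7/16) = -215*√87/4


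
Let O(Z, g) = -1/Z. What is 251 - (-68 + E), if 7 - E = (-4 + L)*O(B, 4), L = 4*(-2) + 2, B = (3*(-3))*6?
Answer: 8419/27 ≈ 311.81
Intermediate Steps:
B = -54 (B = -9*6 = -54)
L = -6 (L = -8 + 2 = -6)
E = 194/27 (E = 7 - (-4 - 6)*(-1/(-54)) = 7 - (-10)*(-1*(-1/54)) = 7 - (-10)/54 = 7 - 1*(-5/27) = 7 + 5/27 = 194/27 ≈ 7.1852)
251 - (-68 + E) = 251 - (-68 + 194/27) = 251 - 1*(-1642/27) = 251 + 1642/27 = 8419/27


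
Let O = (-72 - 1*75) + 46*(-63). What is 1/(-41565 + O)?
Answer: -1/44610 ≈ -2.2416e-5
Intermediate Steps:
O = -3045 (O = (-72 - 75) - 2898 = -147 - 2898 = -3045)
1/(-41565 + O) = 1/(-41565 - 3045) = 1/(-44610) = -1/44610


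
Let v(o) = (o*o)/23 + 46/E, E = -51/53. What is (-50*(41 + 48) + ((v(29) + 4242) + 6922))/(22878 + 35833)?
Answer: 7862339/68868003 ≈ 0.11417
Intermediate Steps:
E = -51/53 (E = -51*1/53 = -51/53 ≈ -0.96226)
v(o) = -2438/51 + o²/23 (v(o) = (o*o)/23 + 46/(-51/53) = o²*(1/23) + 46*(-53/51) = o²/23 - 2438/51 = -2438/51 + o²/23)
(-50*(41 + 48) + ((v(29) + 4242) + 6922))/(22878 + 35833) = (-50*(41 + 48) + (((-2438/51 + (1/23)*29²) + 4242) + 6922))/(22878 + 35833) = (-50*89 + (((-2438/51 + (1/23)*841) + 4242) + 6922))/58711 = (-4450 + (((-2438/51 + 841/23) + 4242) + 6922))*(1/58711) = (-4450 + ((-13183/1173 + 4242) + 6922))*(1/58711) = (-4450 + (4962683/1173 + 6922))*(1/58711) = (-4450 + 13082189/1173)*(1/58711) = (7862339/1173)*(1/58711) = 7862339/68868003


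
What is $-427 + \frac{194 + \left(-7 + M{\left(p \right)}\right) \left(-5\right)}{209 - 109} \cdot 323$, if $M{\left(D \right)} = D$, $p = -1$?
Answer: $\frac{16441}{50} \approx 328.82$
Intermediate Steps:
$-427 + \frac{194 + \left(-7 + M{\left(p \right)}\right) \left(-5\right)}{209 - 109} \cdot 323 = -427 + \frac{194 + \left(-7 - 1\right) \left(-5\right)}{209 - 109} \cdot 323 = -427 + \frac{194 - -40}{100} \cdot 323 = -427 + \left(194 + 40\right) \frac{1}{100} \cdot 323 = -427 + 234 \cdot \frac{1}{100} \cdot 323 = -427 + \frac{117}{50} \cdot 323 = -427 + \frac{37791}{50} = \frac{16441}{50}$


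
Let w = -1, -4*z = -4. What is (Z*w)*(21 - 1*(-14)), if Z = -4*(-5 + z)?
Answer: -560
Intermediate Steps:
z = 1 (z = -¼*(-4) = 1)
Z = 16 (Z = -4*(-5 + 1) = -4*(-4) = 16)
(Z*w)*(21 - 1*(-14)) = (16*(-1))*(21 - 1*(-14)) = -16*(21 + 14) = -16*35 = -560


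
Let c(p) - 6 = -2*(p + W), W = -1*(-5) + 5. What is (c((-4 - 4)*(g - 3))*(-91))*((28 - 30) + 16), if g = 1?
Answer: 58604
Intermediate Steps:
W = 10 (W = 5 + 5 = 10)
c(p) = -14 - 2*p (c(p) = 6 - 2*(p + 10) = 6 - 2*(10 + p) = 6 + (-20 - 2*p) = -14 - 2*p)
(c((-4 - 4)*(g - 3))*(-91))*((28 - 30) + 16) = ((-14 - 2*(-4 - 4)*(1 - 3))*(-91))*((28 - 30) + 16) = ((-14 - (-16)*(-2))*(-91))*(-2 + 16) = ((-14 - 2*16)*(-91))*14 = ((-14 - 32)*(-91))*14 = -46*(-91)*14 = 4186*14 = 58604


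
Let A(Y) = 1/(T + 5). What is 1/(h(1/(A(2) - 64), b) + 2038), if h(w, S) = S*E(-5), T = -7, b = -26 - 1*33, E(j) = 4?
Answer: 1/1802 ≈ 0.00055494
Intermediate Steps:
b = -59 (b = -26 - 33 = -59)
A(Y) = -½ (A(Y) = 1/(-7 + 5) = 1/(-2) = -½)
h(w, S) = 4*S (h(w, S) = S*4 = 4*S)
1/(h(1/(A(2) - 64), b) + 2038) = 1/(4*(-59) + 2038) = 1/(-236 + 2038) = 1/1802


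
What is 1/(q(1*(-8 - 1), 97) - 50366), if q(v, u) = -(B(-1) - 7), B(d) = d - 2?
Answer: -1/50356 ≈ -1.9859e-5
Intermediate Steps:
B(d) = -2 + d
q(v, u) = 10 (q(v, u) = -((-2 - 1) - 7) = -(-3 - 7) = -1*(-10) = 10)
1/(q(1*(-8 - 1), 97) - 50366) = 1/(10 - 50366) = 1/(-50356) = -1/50356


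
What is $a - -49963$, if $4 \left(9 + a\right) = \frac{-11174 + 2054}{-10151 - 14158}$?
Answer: $\frac{404778022}{8103} \approx 49954.0$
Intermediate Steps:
$a = - \frac{72167}{8103}$ ($a = -9 + \frac{\left(-11174 + 2054\right) \frac{1}{-10151 - 14158}}{4} = -9 + \frac{\left(-9120\right) \frac{1}{-24309}}{4} = -9 + \frac{\left(-9120\right) \left(- \frac{1}{24309}\right)}{4} = -9 + \frac{1}{4} \cdot \frac{3040}{8103} = -9 + \frac{760}{8103} = - \frac{72167}{8103} \approx -8.9062$)
$a - -49963 = - \frac{72167}{8103} - -49963 = - \frac{72167}{8103} + 49963 = \frac{404778022}{8103}$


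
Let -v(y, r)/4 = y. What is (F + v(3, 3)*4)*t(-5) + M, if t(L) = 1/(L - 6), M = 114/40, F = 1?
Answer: 1567/220 ≈ 7.1227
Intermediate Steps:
v(y, r) = -4*y
M = 57/20 (M = 114*(1/40) = 57/20 ≈ 2.8500)
t(L) = 1/(-6 + L)
(F + v(3, 3)*4)*t(-5) + M = (1 - 4*3*4)/(-6 - 5) + 57/20 = (1 - 12*4)/(-11) + 57/20 = (1 - 48)*(-1/11) + 57/20 = -47*(-1/11) + 57/20 = 47/11 + 57/20 = 1567/220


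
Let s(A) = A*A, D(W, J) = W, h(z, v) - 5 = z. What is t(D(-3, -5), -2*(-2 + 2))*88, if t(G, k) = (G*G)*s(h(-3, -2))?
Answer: 3168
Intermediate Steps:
h(z, v) = 5 + z
s(A) = A²
t(G, k) = 4*G² (t(G, k) = (G*G)*(5 - 3)² = G²*2² = G²*4 = 4*G²)
t(D(-3, -5), -2*(-2 + 2))*88 = (4*(-3)²)*88 = (4*9)*88 = 36*88 = 3168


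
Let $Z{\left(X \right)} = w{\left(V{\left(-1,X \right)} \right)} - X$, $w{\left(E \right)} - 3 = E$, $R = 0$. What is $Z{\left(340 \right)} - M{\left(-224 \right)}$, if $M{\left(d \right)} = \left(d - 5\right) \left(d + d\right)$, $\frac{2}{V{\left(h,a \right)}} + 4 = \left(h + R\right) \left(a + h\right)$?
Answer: $- \frac{35304649}{343} \approx -1.0293 \cdot 10^{5}$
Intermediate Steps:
$V{\left(h,a \right)} = \frac{2}{-4 + h \left(a + h\right)}$ ($V{\left(h,a \right)} = \frac{2}{-4 + \left(h + 0\right) \left(a + h\right)} = \frac{2}{-4 + h \left(a + h\right)}$)
$w{\left(E \right)} = 3 + E$
$M{\left(d \right)} = 2 d \left(-5 + d\right)$ ($M{\left(d \right)} = \left(-5 + d\right) 2 d = 2 d \left(-5 + d\right)$)
$Z{\left(X \right)} = 3 - X + \frac{2}{-3 - X}$ ($Z{\left(X \right)} = \left(3 + \frac{2}{-4 + \left(-1\right)^{2} + X \left(-1\right)}\right) - X = \left(3 + \frac{2}{-4 + 1 - X}\right) - X = \left(3 + \frac{2}{-3 - X}\right) - X = 3 - X + \frac{2}{-3 - X}$)
$Z{\left(340 \right)} - M{\left(-224 \right)} = \frac{7 - 340^{2}}{3 + 340} - 2 \left(-224\right) \left(-5 - 224\right) = \frac{7 - 115600}{343} - 2 \left(-224\right) \left(-229\right) = \frac{7 - 115600}{343} - 102592 = \frac{1}{343} \left(-115593\right) - 102592 = - \frac{115593}{343} - 102592 = - \frac{35304649}{343}$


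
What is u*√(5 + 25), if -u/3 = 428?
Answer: -1284*√30 ≈ -7032.8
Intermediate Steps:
u = -1284 (u = -3*428 = -1284)
u*√(5 + 25) = -1284*√(5 + 25) = -1284*√30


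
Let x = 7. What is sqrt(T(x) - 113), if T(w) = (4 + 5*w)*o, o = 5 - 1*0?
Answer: sqrt(82) ≈ 9.0554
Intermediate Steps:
o = 5 (o = 5 + 0 = 5)
T(w) = 20 + 25*w (T(w) = (4 + 5*w)*5 = 20 + 25*w)
sqrt(T(x) - 113) = sqrt((20 + 25*7) - 113) = sqrt((20 + 175) - 113) = sqrt(195 - 113) = sqrt(82)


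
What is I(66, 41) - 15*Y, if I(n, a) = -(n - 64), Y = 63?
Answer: -947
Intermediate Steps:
I(n, a) = 64 - n (I(n, a) = -(-64 + n) = 64 - n)
I(66, 41) - 15*Y = (64 - 1*66) - 15*63 = (64 - 66) - 945 = -2 - 945 = -947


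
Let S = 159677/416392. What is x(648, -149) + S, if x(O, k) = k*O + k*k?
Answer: -30959001915/416392 ≈ -74351.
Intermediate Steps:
x(O, k) = k² + O*k (x(O, k) = O*k + k² = k² + O*k)
S = 159677/416392 (S = 159677*(1/416392) = 159677/416392 ≈ 0.38348)
x(648, -149) + S = -149*(648 - 149) + 159677/416392 = -149*499 + 159677/416392 = -74351 + 159677/416392 = -30959001915/416392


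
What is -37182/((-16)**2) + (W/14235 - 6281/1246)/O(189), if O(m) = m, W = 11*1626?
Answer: -1154266730413/7946090880 ≈ -145.26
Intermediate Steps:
W = 17886
-37182/((-16)**2) + (W/14235 - 6281/1246)/O(189) = -37182/((-16)**2) + (17886/14235 - 6281/1246)/189 = -37182/256 + (17886*(1/14235) - 6281*1/1246)*(1/189) = -37182*1/256 + (5962/4745 - 6281/1246)*(1/189) = -18591/128 - 22374693/5912270*1/189 = -18591/128 - 2486077/124157670 = -1154266730413/7946090880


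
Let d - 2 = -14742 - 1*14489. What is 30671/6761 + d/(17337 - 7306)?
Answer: 110043532/67819591 ≈ 1.6226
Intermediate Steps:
d = -29229 (d = 2 + (-14742 - 1*14489) = 2 + (-14742 - 14489) = 2 - 29231 = -29229)
30671/6761 + d/(17337 - 7306) = 30671/6761 - 29229/(17337 - 7306) = 30671*(1/6761) - 29229/10031 = 30671/6761 - 29229*1/10031 = 30671/6761 - 29229/10031 = 110043532/67819591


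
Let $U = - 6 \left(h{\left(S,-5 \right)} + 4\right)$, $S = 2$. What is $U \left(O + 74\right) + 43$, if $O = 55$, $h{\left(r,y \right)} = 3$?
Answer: $-5375$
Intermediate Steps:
$U = -42$ ($U = - 6 \left(3 + 4\right) = \left(-6\right) 7 = -42$)
$U \left(O + 74\right) + 43 = - 42 \left(55 + 74\right) + 43 = \left(-42\right) 129 + 43 = -5418 + 43 = -5375$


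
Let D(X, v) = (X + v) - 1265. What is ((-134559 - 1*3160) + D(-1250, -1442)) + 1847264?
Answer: 1705588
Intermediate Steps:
D(X, v) = -1265 + X + v
((-134559 - 1*3160) + D(-1250, -1442)) + 1847264 = ((-134559 - 1*3160) + (-1265 - 1250 - 1442)) + 1847264 = ((-134559 - 3160) - 3957) + 1847264 = (-137719 - 3957) + 1847264 = -141676 + 1847264 = 1705588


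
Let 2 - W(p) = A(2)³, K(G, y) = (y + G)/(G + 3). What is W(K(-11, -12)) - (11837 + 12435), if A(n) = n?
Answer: -24278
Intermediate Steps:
K(G, y) = (G + y)/(3 + G)
W(p) = -6 (W(p) = 2 - 1*2³ = 2 - 1*8 = 2 - 8 = -6)
W(K(-11, -12)) - (11837 + 12435) = -6 - (11837 + 12435) = -6 - 1*24272 = -6 - 24272 = -24278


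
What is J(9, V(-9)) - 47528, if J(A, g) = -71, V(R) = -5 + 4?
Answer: -47599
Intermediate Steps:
V(R) = -1
J(9, V(-9)) - 47528 = -71 - 47528 = -47599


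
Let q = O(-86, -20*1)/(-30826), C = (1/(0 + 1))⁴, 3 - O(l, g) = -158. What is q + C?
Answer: 30665/30826 ≈ 0.99478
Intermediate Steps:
O(l, g) = 161 (O(l, g) = 3 - 1*(-158) = 3 + 158 = 161)
C = 1 (C = (1/1)⁴ = 1⁴ = 1)
q = -161/30826 (q = 161/(-30826) = 161*(-1/30826) = -161/30826 ≈ -0.0052229)
q + C = -161/30826 + 1 = 30665/30826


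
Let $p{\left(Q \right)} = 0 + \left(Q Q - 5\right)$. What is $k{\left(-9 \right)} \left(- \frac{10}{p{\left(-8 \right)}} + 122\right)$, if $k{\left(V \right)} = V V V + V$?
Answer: $- \frac{5304744}{59} \approx -89911.0$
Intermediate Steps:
$k{\left(V \right)} = V + V^{3}$ ($k{\left(V \right)} = V V^{2} + V = V^{3} + V = V + V^{3}$)
$p{\left(Q \right)} = -5 + Q^{2}$ ($p{\left(Q \right)} = 0 + \left(Q^{2} - 5\right) = 0 + \left(-5 + Q^{2}\right) = -5 + Q^{2}$)
$k{\left(-9 \right)} \left(- \frac{10}{p{\left(-8 \right)}} + 122\right) = \left(-9 + \left(-9\right)^{3}\right) \left(- \frac{10}{-5 + \left(-8\right)^{2}} + 122\right) = \left(-9 - 729\right) \left(- \frac{10}{-5 + 64} + 122\right) = - 738 \left(- \frac{10}{59} + 122\right) = \left(-738\right) \frac{7188}{59} = - \frac{5304744}{59}$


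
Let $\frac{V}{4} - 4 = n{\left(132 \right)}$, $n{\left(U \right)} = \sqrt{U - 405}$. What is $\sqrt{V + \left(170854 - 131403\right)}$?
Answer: $\sqrt{39467 + 4 i \sqrt{273}} \approx 198.66 + 0.166 i$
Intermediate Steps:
$n{\left(U \right)} = \sqrt{-405 + U}$
$V = 16 + 4 i \sqrt{273}$ ($V = 16 + 4 \sqrt{-405 + 132} = 16 + 4 \sqrt{-273} = 16 + 4 i \sqrt{273} \approx 16.0 + 66.091 i$)
$\sqrt{V + \left(170854 - 131403\right)} = \sqrt{\left(16 + 4 i \sqrt{273}\right) + \left(170854 - 131403\right)} = \sqrt{\left(16 + 4 i \sqrt{273}\right) + 39451} = \sqrt{39467 + 4 i \sqrt{273}}$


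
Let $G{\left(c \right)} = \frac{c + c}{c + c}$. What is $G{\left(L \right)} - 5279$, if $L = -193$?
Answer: $-5278$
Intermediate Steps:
$G{\left(c \right)} = 1$ ($G{\left(c \right)} = \frac{2 c}{2 c} = 2 c \frac{1}{2 c} = 1$)
$G{\left(L \right)} - 5279 = 1 - 5279 = -5278$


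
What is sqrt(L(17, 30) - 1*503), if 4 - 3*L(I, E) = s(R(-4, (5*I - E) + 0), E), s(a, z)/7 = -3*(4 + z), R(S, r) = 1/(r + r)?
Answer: I*sqrt(2373)/3 ≈ 16.238*I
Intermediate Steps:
R(S, r) = 1/(2*r)
s(a, z) = -84 - 21*z (s(a, z) = 7*(-3*(4 + z)) = 7*(-12 - 3*z) = -84 - 21*z)
L(I, E) = 88/3 + 7*E (L(I, E) = 4/3 - (-84 - 21*E)/3 = 4/3 + (28 + 7*E) = 88/3 + 7*E)
sqrt(L(17, 30) - 1*503) = sqrt((88/3 + 7*30) - 1*503) = sqrt((88/3 + 210) - 503) = sqrt(718/3 - 503) = sqrt(-791/3) = I*sqrt(2373)/3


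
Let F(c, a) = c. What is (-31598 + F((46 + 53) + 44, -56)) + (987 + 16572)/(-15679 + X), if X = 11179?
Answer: -15729451/500 ≈ -31459.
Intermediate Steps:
(-31598 + F((46 + 53) + 44, -56)) + (987 + 16572)/(-15679 + X) = (-31598 + ((46 + 53) + 44)) + (987 + 16572)/(-15679 + 11179) = (-31598 + (99 + 44)) + 17559/(-4500) = (-31598 + 143) + 17559*(-1/4500) = -31455 - 1951/500 = -15729451/500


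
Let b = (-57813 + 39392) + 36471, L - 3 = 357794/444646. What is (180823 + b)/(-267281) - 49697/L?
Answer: -421899832255547/32297701478 ≈ -13063.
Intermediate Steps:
L = 845866/222323 (L = 3 + 357794/444646 = 3 + 357794*(1/444646) = 3 + 178897/222323 = 845866/222323 ≈ 3.8047)
b = 18050 (b = -18421 + 36471 = 18050)
(180823 + b)/(-267281) - 49697/L = (180823 + 18050)/(-267281) - 49697/845866/222323 = 198873*(-1/267281) - 49697*222323/845866 = -198873/267281 - 11048786131/845866 = -421899832255547/32297701478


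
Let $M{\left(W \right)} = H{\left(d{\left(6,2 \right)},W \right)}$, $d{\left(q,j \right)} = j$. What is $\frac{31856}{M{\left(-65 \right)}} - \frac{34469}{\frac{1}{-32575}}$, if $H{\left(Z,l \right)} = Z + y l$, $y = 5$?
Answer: $\frac{362673307169}{323} \approx 1.1228 \cdot 10^{9}$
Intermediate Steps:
$H{\left(Z,l \right)} = Z + 5 l$
$M{\left(W \right)} = 2 + 5 W$
$\frac{31856}{M{\left(-65 \right)}} - \frac{34469}{\frac{1}{-32575}} = \frac{31856}{2 + 5 \left(-65\right)} - \frac{34469}{\frac{1}{-32575}} = \frac{31856}{2 - 325} - \frac{34469}{- \frac{1}{32575}} = \frac{31856}{-323} - -1122827675 = 31856 \left(- \frac{1}{323}\right) + 1122827675 = - \frac{31856}{323} + 1122827675 = \frac{362673307169}{323}$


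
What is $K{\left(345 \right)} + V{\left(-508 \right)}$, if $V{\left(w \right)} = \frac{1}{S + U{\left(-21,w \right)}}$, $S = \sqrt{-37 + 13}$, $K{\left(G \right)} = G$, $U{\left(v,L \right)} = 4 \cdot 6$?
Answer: $\frac{8626}{25} - \frac{i \sqrt{6}}{300} \approx 345.04 - 0.008165 i$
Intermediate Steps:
$U{\left(v,L \right)} = 24$
$S = 2 i \sqrt{6}$ ($S = \sqrt{-24} = 2 i \sqrt{6} \approx 4.899 i$)
$V{\left(w \right)} = \frac{1}{24 + 2 i \sqrt{6}}$ ($V{\left(w \right)} = \frac{1}{2 i \sqrt{6} + 24} = \frac{1}{24 + 2 i \sqrt{6}}$)
$K{\left(345 \right)} + V{\left(-508 \right)} = 345 + \left(\frac{1}{25} - \frac{i \sqrt{6}}{300}\right) = \frac{8626}{25} - \frac{i \sqrt{6}}{300}$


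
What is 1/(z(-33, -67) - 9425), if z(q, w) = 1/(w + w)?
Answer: -134/1262951 ≈ -0.00010610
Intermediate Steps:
z(q, w) = 1/(2*w)
1/(z(-33, -67) - 9425) = 1/((1/2)/(-67) - 9425) = 1/((1/2)*(-1/67) - 9425) = 1/(-1/134 - 9425) = 1/(-1262951/134) = -134/1262951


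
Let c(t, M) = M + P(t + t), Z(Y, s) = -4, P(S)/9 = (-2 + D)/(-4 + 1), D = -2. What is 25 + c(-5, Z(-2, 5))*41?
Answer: 353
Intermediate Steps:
P(S) = 12 (P(S) = 9*((-2 - 2)/(-4 + 1)) = 9*(-4/(-3)) = 9*(-4*(-⅓)) = 9*(4/3) = 12)
c(t, M) = 12 + M (c(t, M) = M + 12 = 12 + M)
25 + c(-5, Z(-2, 5))*41 = 25 + (12 - 4)*41 = 25 + 8*41 = 25 + 328 = 353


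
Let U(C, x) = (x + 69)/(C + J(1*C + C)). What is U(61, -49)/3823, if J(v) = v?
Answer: 20/699609 ≈ 2.8587e-5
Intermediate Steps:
U(C, x) = (69 + x)/(3*C) (U(C, x) = (x + 69)/(C + (1*C + C)) = (69 + x)/(C + (C + C)) = (69 + x)/(C + 2*C) = (69 + x)/((3*C)) = (69 + x)*(1/(3*C)) = (69 + x)/(3*C))
U(61, -49)/3823 = ((⅓)*(69 - 49)/61)/3823 = ((⅓)*(1/61)*20)*(1/3823) = (20/183)*(1/3823) = 20/699609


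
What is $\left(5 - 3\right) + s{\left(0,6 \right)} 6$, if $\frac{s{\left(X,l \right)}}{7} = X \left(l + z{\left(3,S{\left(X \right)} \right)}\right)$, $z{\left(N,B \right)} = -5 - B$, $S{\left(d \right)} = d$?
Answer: $2$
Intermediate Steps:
$s{\left(X,l \right)} = 7 X \left(-5 + l - X\right)$ ($s{\left(X,l \right)} = 7 X \left(l - \left(5 + X\right)\right) = 7 X \left(-5 + l - X\right)$)
$\left(5 - 3\right) + s{\left(0,6 \right)} 6 = \left(5 - 3\right) + 7 \cdot 0 \left(-5 + 6 - 0\right) 6 = 2 + 7 \cdot 0 \left(-5 + 6 + 0\right) 6 = 2 + 7 \cdot 0 \cdot 1 \cdot 6 = 2 + 0 \cdot 6 = 2 + 0 = 2$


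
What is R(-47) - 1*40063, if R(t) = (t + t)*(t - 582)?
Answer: 19063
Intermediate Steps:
R(t) = 2*t*(-582 + t) (R(t) = (2*t)*(-582 + t) = 2*t*(-582 + t))
R(-47) - 1*40063 = 2*(-47)*(-582 - 47) - 1*40063 = 2*(-47)*(-629) - 40063 = 59126 - 40063 = 19063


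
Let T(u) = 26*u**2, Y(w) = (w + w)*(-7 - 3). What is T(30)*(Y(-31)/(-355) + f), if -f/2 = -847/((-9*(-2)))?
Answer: 153454600/71 ≈ 2.1613e+6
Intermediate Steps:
Y(w) = -20*w (Y(w) = (2*w)*(-10) = -20*w)
f = 847/9 (f = -(-1694)/((-9*(-2))) = -(-1694)/18 = -2*(-847/18) = 847/9 ≈ 94.111)
T(30)*(Y(-31)/(-355) + f) = (26*30**2)*(-20*(-31)/(-355) + 847/9) = (26*900)*(620*(-1/355) + 847/9) = 23400*(-124/71 + 847/9) = 23400*(59021/639) = 153454600/71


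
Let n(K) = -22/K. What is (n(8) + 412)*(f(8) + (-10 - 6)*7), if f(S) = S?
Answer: -42562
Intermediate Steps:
(n(8) + 412)*(f(8) + (-10 - 6)*7) = (-22/8 + 412)*(8 + (-10 - 6)*7) = (-22*1/8 + 412)*(8 - 16*7) = (-11/4 + 412)*(8 - 112) = (1637/4)*(-104) = -42562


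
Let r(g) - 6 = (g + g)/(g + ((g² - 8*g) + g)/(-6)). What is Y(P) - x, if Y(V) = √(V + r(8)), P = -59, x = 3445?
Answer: -3445 + I*√1265/5 ≈ -3445.0 + 7.1134*I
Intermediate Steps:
r(g) = 6 + 2*g/(-g²/6 + 13*g/6) (r(g) = 6 + (g + g)/(g + ((g² - 8*g) + g)/(-6)) = 6 + (2*g)/(g + (g² - 7*g)*(-⅙)) = 6 + (2*g)/(g + (-g²/6 + 7*g/6)) = 6 + (2*g)/(-g²/6 + 13*g/6) = 6 + 2*g/(-g²/6 + 13*g/6))
Y(V) = √(42/5 + V) (Y(V) = √(V + 6*(-15 + 8)/(-13 + 8)) = √(V + 6*(-7)/(-5)) = √(V + 6*(-⅕)*(-7)) = √(V + 42/5) = √(42/5 + V))
Y(P) - x = √(210 + 25*(-59))/5 - 1*3445 = √(210 - 1475)/5 - 3445 = √(-1265)/5 - 3445 = (I*√1265)/5 - 3445 = I*√1265/5 - 3445 = -3445 + I*√1265/5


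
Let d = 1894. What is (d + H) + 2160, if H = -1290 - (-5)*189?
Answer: 3709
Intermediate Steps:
H = -345 (H = -1290 - 1*(-945) = -1290 + 945 = -345)
(d + H) + 2160 = (1894 - 345) + 2160 = 1549 + 2160 = 3709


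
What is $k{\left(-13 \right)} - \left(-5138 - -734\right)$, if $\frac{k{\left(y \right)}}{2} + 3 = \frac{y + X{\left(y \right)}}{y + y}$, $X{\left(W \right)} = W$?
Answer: $4400$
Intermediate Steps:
$k{\left(y \right)} = -4$ ($k{\left(y \right)} = -6 + 2 \frac{y + y}{y + y} = -6 + 2 \frac{2 y}{2 y} = -6 + 2 \cdot 2 y \frac{1}{2 y} = -6 + 2 \cdot 1 = -6 + 2 = -4$)
$k{\left(-13 \right)} - \left(-5138 - -734\right) = -4 - \left(-5138 - -734\right) = -4 - \left(-5138 + 734\right) = -4 - -4404 = -4 + 4404 = 4400$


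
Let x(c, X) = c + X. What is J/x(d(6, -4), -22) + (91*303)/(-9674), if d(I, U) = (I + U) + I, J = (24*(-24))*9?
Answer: 3554571/9674 ≈ 367.44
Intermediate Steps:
J = -5184 (J = -576*9 = -5184)
d(I, U) = U + 2*I
x(c, X) = X + c
J/x(d(6, -4), -22) + (91*303)/(-9674) = -5184/(-22 + (-4 + 2*6)) + (91*303)/(-9674) = -5184/(-22 + (-4 + 12)) + 27573*(-1/9674) = -5184/(-22 + 8) - 3939/1382 = -5184/(-14) - 3939/1382 = -5184*(-1/14) - 3939/1382 = 2592/7 - 3939/1382 = 3554571/9674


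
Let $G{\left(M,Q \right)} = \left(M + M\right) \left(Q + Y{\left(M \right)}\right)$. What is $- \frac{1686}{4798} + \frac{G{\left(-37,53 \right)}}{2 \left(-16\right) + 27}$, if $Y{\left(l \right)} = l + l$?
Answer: $- \frac{3732261}{11995} \approx -311.15$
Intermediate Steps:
$Y{\left(l \right)} = 2 l$
$G{\left(M,Q \right)} = 2 M \left(Q + 2 M\right)$ ($G{\left(M,Q \right)} = \left(M + M\right) \left(Q + 2 M\right) = 2 M \left(Q + 2 M\right)$)
$- \frac{1686}{4798} + \frac{G{\left(-37,53 \right)}}{2 \left(-16\right) + 27} = - \frac{1686}{4798} + \frac{2 \left(-37\right) \left(53 + 2 \left(-37\right)\right)}{2 \left(-16\right) + 27} = \left(-1686\right) \frac{1}{4798} + \frac{2 \left(-37\right) \left(53 - 74\right)}{-32 + 27} = - \frac{843}{2399} + \frac{2 \left(-37\right) \left(-21\right)}{-5} = - \frac{843}{2399} + 1554 \left(- \frac{1}{5}\right) = - \frac{843}{2399} - \frac{1554}{5} = - \frac{3732261}{11995}$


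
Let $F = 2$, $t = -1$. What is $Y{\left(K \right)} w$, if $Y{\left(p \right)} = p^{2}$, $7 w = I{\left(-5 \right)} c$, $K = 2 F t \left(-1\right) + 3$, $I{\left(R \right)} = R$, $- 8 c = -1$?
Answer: $- \frac{35}{8} \approx -4.375$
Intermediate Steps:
$c = \frac{1}{8}$ ($c = \left(- \frac{1}{8}\right) \left(-1\right) = \frac{1}{8} \approx 0.125$)
$K = 7$ ($K = 2 \cdot 2 \left(-1\right) \left(-1\right) + 3 = 2 \left(\left(-2\right) \left(-1\right)\right) + 3 = 2 \cdot 2 + 3 = 4 + 3 = 7$)
$w = - \frac{5}{56}$ ($w = \frac{\left(-5\right) \frac{1}{8}}{7} = \frac{1}{7} \left(- \frac{5}{8}\right) = - \frac{5}{56} \approx -0.089286$)
$Y{\left(K \right)} w = 7^{2} \left(- \frac{5}{56}\right) = 49 \left(- \frac{5}{56}\right) = - \frac{35}{8}$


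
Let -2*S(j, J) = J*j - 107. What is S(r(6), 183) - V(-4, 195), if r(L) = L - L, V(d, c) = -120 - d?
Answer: 339/2 ≈ 169.50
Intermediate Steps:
r(L) = 0
S(j, J) = 107/2 - J*j/2 (S(j, J) = -(J*j - 107)/2 = -(-107 + J*j)/2 = 107/2 - J*j/2)
S(r(6), 183) - V(-4, 195) = (107/2 - ½*183*0) - (-120 - 1*(-4)) = (107/2 + 0) - (-120 + 4) = 107/2 - 1*(-116) = 107/2 + 116 = 339/2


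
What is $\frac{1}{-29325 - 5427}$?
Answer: $- \frac{1}{34752} \approx -2.8775 \cdot 10^{-5}$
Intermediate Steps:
$\frac{1}{-29325 - 5427} = \frac{1}{-34752} = - \frac{1}{34752}$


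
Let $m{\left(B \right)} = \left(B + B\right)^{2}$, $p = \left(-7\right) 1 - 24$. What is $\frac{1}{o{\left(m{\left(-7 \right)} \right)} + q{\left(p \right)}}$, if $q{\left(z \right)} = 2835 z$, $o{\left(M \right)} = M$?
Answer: $- \frac{1}{87689} \approx -1.1404 \cdot 10^{-5}$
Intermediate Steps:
$p = -31$ ($p = -7 - 24 = -31$)
$m{\left(B \right)} = 4 B^{2}$ ($m{\left(B \right)} = \left(2 B\right)^{2} = 4 B^{2}$)
$\frac{1}{o{\left(m{\left(-7 \right)} \right)} + q{\left(p \right)}} = \frac{1}{4 \left(-7\right)^{2} + 2835 \left(-31\right)} = \frac{1}{4 \cdot 49 - 87885} = \frac{1}{196 - 87885} = \frac{1}{-87689} = - \frac{1}{87689}$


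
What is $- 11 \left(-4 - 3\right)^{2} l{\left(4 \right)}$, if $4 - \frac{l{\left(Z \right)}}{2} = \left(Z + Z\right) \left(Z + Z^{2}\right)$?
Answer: $168168$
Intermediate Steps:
$l{\left(Z \right)} = 8 - 4 Z \left(Z + Z^{2}\right)$ ($l{\left(Z \right)} = 8 - 2 \left(Z + Z\right) \left(Z + Z^{2}\right) = 8 - 2 \cdot 2 Z \left(Z + Z^{2}\right) = 8 - 4 Z \left(Z + Z^{2}\right)$)
$- 11 \left(-4 - 3\right)^{2} l{\left(4 \right)} = - 11 \left(-4 - 3\right)^{2} \left(8 - 4 \cdot 4^{2} - 4 \cdot 4^{3}\right) = - 11 \left(-7\right)^{2} \left(8 - 64 - 256\right) = \left(-11\right) 49 \left(8 - 64 - 256\right) = \left(-539\right) \left(-312\right) = 168168$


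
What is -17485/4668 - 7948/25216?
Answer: -29875189/7356768 ≈ -4.0609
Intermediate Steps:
-17485/4668 - 7948/25216 = -17485*1/4668 - 7948*1/25216 = -17485/4668 - 1987/6304 = -29875189/7356768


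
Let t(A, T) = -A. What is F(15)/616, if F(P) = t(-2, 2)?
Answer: 1/308 ≈ 0.0032468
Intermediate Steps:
F(P) = 2 (F(P) = -1*(-2) = 2)
F(15)/616 = 2/616 = 2*(1/616) = 1/308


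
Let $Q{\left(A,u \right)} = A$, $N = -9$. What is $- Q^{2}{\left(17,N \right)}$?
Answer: $-289$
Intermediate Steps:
$- Q^{2}{\left(17,N \right)} = - 17^{2} = \left(-1\right) 289 = -289$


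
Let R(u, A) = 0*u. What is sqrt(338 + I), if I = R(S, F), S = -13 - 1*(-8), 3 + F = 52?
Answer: 13*sqrt(2) ≈ 18.385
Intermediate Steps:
F = 49 (F = -3 + 52 = 49)
S = -5 (S = -13 + 8 = -5)
R(u, A) = 0
I = 0
sqrt(338 + I) = sqrt(338 + 0) = sqrt(338) = 13*sqrt(2)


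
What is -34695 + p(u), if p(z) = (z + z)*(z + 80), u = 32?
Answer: -27527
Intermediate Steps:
p(z) = 2*z*(80 + z) (p(z) = (2*z)*(80 + z) = 2*z*(80 + z))
-34695 + p(u) = -34695 + 2*32*(80 + 32) = -34695 + 2*32*112 = -34695 + 7168 = -27527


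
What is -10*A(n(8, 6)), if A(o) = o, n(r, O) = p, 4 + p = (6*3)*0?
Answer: 40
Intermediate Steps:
p = -4 (p = -4 + (6*3)*0 = -4 + 18*0 = -4 + 0 = -4)
n(r, O) = -4
-10*A(n(8, 6)) = -10*(-4) = 40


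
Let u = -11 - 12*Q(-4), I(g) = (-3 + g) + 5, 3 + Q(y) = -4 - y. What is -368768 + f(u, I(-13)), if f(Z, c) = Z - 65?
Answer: -368808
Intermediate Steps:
Q(y) = -7 - y (Q(y) = -3 + (-4 - y) = -7 - y)
I(g) = 2 + g
u = 25 (u = -11 - 12*(-7 - 1*(-4)) = -11 - 12*(-7 + 4) = -11 - 12*(-3) = -11 + 36 = 25)
f(Z, c) = -65 + Z
-368768 + f(u, I(-13)) = -368768 + (-65 + 25) = -368768 - 40 = -368808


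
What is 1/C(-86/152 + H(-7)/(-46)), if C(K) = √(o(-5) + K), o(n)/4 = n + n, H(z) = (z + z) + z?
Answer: -2*I*√30638507/70111 ≈ -0.1579*I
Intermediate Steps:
H(z) = 3*z (H(z) = 2*z + z = 3*z)
o(n) = 8*n (o(n) = 4*(n + n) = 4*(2*n) = 8*n)
C(K) = √(-40 + K) (C(K) = √(8*(-5) + K) = √(-40 + K))
1/C(-86/152 + H(-7)/(-46)) = 1/(√(-40 + (-86/152 + (3*(-7))/(-46)))) = 1/(√(-40 + (-86*1/152 - 21*(-1/46)))) = 1/(√(-40 + (-43/76 + 21/46))) = 1/(√(-40 - 191/1748)) = 1/(√(-70111/1748)) = 1/(I*√30638507/874) = -2*I*√30638507/70111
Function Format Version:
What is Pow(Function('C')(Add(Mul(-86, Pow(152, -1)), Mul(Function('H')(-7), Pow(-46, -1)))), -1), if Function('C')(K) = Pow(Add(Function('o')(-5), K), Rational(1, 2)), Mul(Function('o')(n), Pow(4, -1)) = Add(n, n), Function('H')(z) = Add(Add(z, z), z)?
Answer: Mul(Rational(-2, 70111), I, Pow(30638507, Rational(1, 2))) ≈ Mul(-0.15790, I)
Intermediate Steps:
Function('H')(z) = Mul(3, z) (Function('H')(z) = Add(Mul(2, z), z) = Mul(3, z))
Function('o')(n) = Mul(8, n) (Function('o')(n) = Mul(4, Add(n, n)) = Mul(4, Mul(2, n)) = Mul(8, n))
Function('C')(K) = Pow(Add(-40, K), Rational(1, 2)) (Function('C')(K) = Pow(Add(Mul(8, -5), K), Rational(1, 2)) = Pow(Add(-40, K), Rational(1, 2)))
Pow(Function('C')(Add(Mul(-86, Pow(152, -1)), Mul(Function('H')(-7), Pow(-46, -1)))), -1) = Pow(Pow(Add(-40, Add(Mul(-86, Pow(152, -1)), Mul(Mul(3, -7), Pow(-46, -1)))), Rational(1, 2)), -1) = Pow(Pow(Add(-40, Add(Mul(-86, Rational(1, 152)), Mul(-21, Rational(-1, 46)))), Rational(1, 2)), -1) = Pow(Pow(Add(-40, Add(Rational(-43, 76), Rational(21, 46))), Rational(1, 2)), -1) = Pow(Pow(Add(-40, Rational(-191, 1748)), Rational(1, 2)), -1) = Pow(Pow(Rational(-70111, 1748), Rational(1, 2)), -1) = Pow(Mul(Rational(1, 874), I, Pow(30638507, Rational(1, 2))), -1) = Mul(Rational(-2, 70111), I, Pow(30638507, Rational(1, 2)))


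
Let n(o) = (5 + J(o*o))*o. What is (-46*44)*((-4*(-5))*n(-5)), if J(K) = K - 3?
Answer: 5464800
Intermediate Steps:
J(K) = -3 + K
n(o) = o*(2 + o²) (n(o) = (5 + (-3 + o*o))*o = (5 + (-3 + o²))*o = (2 + o²)*o = o*(2 + o²))
(-46*44)*((-4*(-5))*n(-5)) = (-46*44)*((-4*(-5))*(-5*(2 + (-5)²))) = -40480*(-5*(2 + 25)) = -40480*(-5*27) = -40480*(-135) = -2024*(-2700) = 5464800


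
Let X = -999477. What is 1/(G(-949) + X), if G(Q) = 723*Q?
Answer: -1/1685604 ≈ -5.9326e-7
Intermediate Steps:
1/(G(-949) + X) = 1/(723*(-949) - 999477) = 1/(-686127 - 999477) = 1/(-1685604) = -1/1685604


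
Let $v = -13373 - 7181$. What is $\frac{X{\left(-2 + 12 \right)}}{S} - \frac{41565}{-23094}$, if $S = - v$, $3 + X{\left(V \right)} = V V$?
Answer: $\frac{71380594}{39556173} \approx 1.8045$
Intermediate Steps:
$X{\left(V \right)} = -3 + V^{2}$ ($X{\left(V \right)} = -3 + V V = -3 + V^{2}$)
$v = -20554$ ($v = -13373 - 7181 = -20554$)
$S = 20554$ ($S = \left(-1\right) \left(-20554\right) = 20554$)
$\frac{X{\left(-2 + 12 \right)}}{S} - \frac{41565}{-23094} = \frac{-3 + \left(-2 + 12\right)^{2}}{20554} - \frac{41565}{-23094} = \left(-3 + 10^{2}\right) \frac{1}{20554} - - \frac{13855}{7698} = \left(-3 + 100\right) \frac{1}{20554} + \frac{13855}{7698} = 97 \cdot \frac{1}{20554} + \frac{13855}{7698} = \frac{97}{20554} + \frac{13855}{7698} = \frac{71380594}{39556173}$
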